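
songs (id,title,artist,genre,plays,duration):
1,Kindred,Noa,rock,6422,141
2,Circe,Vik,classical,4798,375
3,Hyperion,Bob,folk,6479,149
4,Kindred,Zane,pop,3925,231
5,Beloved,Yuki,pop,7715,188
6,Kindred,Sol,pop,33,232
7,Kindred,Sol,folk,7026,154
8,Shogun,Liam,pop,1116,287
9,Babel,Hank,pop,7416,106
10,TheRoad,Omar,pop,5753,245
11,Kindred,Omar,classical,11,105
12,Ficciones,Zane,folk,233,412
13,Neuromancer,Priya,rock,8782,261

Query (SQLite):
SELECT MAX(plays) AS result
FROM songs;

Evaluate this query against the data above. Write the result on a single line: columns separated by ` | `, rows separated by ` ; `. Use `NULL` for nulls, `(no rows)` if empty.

8782

All plays values: [6422, 4798, 6479, 3925, 7715, 33, 7026, 1116, 7416, 5753, 11, 233, 8782].
MAX of non-NULL values = 8782.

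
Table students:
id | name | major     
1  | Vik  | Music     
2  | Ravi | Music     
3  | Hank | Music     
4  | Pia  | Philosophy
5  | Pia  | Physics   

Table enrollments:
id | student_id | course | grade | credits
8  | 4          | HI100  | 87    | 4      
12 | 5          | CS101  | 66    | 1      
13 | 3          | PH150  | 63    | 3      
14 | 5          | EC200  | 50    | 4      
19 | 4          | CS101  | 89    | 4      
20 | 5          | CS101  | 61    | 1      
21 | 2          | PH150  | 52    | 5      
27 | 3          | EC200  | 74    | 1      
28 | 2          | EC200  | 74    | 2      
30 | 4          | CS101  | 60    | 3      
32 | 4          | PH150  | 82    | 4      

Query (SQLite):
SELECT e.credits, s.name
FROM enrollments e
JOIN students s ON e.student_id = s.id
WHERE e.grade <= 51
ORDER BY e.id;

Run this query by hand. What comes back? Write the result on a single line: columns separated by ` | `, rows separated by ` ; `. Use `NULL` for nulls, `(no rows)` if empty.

4 | Pia

Each enrollments row matches the students row where student_id = students.id.
Then keep rows with e.grade <= 51.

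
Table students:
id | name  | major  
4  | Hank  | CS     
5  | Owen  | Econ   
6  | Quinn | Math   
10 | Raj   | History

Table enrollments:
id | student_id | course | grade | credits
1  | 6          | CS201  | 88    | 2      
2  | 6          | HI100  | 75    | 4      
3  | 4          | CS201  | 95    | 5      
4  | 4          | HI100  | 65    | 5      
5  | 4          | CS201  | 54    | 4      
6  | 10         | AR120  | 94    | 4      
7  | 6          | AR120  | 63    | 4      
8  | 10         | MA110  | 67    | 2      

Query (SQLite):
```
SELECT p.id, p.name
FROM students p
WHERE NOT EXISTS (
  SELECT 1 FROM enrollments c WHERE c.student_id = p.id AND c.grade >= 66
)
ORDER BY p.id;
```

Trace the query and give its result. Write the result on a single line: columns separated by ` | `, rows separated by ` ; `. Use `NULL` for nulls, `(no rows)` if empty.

For each students row, check whether any enrollments with matching student_id has grade >= 66.
Keep rows where that is false.

5 | Owen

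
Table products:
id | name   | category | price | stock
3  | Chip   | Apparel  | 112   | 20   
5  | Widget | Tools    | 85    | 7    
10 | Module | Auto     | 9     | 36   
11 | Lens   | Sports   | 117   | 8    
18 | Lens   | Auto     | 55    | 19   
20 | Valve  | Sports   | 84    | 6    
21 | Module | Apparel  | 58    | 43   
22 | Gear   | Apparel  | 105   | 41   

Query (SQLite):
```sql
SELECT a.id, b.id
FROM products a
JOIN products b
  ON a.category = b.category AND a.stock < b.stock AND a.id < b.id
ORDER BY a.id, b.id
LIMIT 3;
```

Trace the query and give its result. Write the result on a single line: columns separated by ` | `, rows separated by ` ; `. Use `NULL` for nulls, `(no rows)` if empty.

3 | 21 ; 3 | 22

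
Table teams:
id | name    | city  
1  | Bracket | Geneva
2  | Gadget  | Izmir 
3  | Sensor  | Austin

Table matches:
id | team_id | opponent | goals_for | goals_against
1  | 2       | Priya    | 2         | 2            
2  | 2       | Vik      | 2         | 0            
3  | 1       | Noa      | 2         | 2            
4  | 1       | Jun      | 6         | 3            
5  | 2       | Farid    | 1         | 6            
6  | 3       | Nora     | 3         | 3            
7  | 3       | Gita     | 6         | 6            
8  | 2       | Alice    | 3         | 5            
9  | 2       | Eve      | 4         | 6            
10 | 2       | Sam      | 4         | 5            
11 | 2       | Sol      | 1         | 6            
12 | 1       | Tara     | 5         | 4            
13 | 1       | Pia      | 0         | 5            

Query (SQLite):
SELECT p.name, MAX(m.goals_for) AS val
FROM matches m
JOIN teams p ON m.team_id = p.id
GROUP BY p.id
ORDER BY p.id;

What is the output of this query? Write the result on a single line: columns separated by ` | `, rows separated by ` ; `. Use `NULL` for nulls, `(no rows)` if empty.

Bracket | 6 ; Gadget | 4 ; Sensor | 6

Join each matches row to its teams via team_id.
Group joined rows by teams.id; compute MAX(m.goals_for) per group.
  1: ids {3, 4, 12, 13} → MAX(m.goals_for)=6
  2: ids {1, 2, 5, 8, 9, 10, 11} → MAX(m.goals_for)=4
  3: ids {6, 7} → MAX(m.goals_for)=6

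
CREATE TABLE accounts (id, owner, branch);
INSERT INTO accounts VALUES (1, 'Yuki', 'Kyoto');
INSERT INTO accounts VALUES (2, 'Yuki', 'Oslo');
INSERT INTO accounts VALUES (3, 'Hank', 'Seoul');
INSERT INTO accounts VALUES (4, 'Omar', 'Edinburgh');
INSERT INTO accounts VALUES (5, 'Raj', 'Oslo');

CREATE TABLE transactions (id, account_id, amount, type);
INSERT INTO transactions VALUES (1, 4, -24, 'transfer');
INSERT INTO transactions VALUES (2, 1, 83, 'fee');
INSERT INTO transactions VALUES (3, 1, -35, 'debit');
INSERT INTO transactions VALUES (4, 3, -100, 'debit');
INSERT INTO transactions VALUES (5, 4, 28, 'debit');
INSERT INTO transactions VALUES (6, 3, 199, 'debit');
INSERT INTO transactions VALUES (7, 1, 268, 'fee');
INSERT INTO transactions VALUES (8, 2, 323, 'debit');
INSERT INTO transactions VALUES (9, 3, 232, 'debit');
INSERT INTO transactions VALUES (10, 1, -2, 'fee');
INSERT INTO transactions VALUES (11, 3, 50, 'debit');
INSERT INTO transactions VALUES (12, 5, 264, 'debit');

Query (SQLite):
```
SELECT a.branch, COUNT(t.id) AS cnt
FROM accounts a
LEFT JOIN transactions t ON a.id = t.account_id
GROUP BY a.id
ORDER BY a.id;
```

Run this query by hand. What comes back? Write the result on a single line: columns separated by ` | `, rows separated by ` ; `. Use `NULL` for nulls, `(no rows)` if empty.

Kyoto | 4 ; Oslo | 1 ; Seoul | 4 ; Edinburgh | 2 ; Oslo | 1

LEFT JOIN keeps every accounts row; unmatched ones get NULL for transactions columns.
Group by accounts.id and compute COUNT(t.id). COUNT(col) of an all-NULL group is 0.
  1: ids {2, 3, 7, 10} → COUNT(t.id)=4
  2: ids {8} → COUNT(t.id)=1
  3: ids {4, 6, 9, 11} → COUNT(t.id)=4
  4: ids {1, 5} → COUNT(t.id)=2
  5: ids {12} → COUNT(t.id)=1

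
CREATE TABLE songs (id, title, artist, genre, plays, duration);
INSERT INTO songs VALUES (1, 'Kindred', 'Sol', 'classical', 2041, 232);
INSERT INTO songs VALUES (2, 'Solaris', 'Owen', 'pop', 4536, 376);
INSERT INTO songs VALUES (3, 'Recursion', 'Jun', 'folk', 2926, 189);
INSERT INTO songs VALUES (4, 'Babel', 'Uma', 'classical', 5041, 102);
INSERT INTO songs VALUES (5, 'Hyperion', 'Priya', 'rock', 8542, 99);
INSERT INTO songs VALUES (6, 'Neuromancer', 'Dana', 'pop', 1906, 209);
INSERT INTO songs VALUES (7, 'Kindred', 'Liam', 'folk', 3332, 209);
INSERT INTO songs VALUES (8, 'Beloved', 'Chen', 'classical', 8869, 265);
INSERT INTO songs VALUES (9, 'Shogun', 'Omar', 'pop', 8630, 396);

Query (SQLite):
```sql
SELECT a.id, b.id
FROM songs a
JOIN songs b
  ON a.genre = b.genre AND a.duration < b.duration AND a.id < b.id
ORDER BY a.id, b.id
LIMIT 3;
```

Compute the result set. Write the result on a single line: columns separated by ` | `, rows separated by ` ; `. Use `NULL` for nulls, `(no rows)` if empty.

Pairs (a,b) with same genre, a.duration < b.duration, a.id < b.id.
genre groups: classical:{1,4,8} folk:{3,7} pop:{2,6,9} rock:{5}
Ordered by (a.id, b.id); first 3.

1 | 8 ; 2 | 9 ; 3 | 7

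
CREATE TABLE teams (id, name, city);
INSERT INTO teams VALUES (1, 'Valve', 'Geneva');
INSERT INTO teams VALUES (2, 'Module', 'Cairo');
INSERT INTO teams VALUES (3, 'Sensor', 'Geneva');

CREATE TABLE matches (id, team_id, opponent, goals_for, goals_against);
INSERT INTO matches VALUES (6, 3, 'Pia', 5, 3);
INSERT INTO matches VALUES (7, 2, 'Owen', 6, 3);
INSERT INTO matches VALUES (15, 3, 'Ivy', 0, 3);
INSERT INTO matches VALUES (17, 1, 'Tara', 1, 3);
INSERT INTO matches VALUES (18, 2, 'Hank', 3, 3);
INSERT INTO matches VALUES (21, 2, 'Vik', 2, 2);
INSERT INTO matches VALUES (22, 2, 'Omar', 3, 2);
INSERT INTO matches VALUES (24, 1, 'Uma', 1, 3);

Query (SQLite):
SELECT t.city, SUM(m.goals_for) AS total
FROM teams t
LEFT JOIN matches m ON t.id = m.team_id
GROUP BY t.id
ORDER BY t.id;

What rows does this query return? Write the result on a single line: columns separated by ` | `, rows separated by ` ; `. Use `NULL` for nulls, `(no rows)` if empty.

LEFT JOIN keeps every teams row; unmatched ones get NULL for matches columns.
Group by teams.id and compute SUM(m.goals_for). SUM over an all-NULL group is NULL.
  1: ids {17, 24} → SUM(m.goals_for)=2
  2: ids {7, 18, 21, 22} → SUM(m.goals_for)=14
  3: ids {6, 15} → SUM(m.goals_for)=5

Geneva | 2 ; Cairo | 14 ; Geneva | 5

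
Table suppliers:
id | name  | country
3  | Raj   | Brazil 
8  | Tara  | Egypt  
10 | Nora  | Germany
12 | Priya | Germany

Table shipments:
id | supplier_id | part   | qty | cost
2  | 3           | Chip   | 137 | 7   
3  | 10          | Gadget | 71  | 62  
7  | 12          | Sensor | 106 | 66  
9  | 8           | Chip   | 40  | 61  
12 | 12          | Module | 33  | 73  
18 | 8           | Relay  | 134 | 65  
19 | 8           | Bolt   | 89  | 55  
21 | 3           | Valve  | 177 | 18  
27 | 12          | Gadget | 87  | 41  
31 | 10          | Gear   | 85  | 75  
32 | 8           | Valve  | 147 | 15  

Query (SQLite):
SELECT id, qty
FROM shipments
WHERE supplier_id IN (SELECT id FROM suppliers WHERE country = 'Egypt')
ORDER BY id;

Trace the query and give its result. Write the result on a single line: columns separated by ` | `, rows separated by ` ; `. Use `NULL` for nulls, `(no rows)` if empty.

9 | 40 ; 18 | 134 ; 19 | 89 ; 32 | 147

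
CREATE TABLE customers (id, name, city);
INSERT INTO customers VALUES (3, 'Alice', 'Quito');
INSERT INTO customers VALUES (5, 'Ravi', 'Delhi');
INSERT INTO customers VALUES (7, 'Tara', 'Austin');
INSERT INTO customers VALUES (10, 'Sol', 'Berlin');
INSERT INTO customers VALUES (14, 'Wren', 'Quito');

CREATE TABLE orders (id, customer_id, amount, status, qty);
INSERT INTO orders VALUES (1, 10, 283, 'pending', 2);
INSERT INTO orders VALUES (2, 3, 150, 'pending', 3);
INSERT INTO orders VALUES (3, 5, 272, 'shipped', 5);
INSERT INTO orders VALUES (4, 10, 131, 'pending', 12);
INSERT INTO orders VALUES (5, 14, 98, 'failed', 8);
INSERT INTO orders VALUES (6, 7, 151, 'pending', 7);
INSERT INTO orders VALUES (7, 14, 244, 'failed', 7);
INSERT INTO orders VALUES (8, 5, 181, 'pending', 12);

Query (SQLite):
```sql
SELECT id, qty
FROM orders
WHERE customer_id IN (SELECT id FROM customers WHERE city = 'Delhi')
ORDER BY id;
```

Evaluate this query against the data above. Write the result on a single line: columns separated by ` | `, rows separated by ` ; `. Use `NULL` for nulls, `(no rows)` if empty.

3 | 5 ; 8 | 12

Inner query: customers.id where city = 'Delhi'.
Outer: keep orders rows whose customer_id is in that set.
Inner query → {5}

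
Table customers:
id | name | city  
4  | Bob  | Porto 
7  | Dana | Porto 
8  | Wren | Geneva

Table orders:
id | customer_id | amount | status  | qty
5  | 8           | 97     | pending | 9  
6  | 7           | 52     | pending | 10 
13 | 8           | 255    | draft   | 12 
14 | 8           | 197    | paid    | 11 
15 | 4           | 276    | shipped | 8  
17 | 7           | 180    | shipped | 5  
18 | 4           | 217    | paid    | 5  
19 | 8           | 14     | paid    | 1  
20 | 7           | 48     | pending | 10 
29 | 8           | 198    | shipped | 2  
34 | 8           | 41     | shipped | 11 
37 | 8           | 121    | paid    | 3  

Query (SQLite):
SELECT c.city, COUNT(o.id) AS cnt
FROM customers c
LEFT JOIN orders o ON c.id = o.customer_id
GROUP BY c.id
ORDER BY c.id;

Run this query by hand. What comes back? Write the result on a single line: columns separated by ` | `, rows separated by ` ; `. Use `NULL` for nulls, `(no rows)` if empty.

Porto | 2 ; Porto | 3 ; Geneva | 7

LEFT JOIN keeps every customers row; unmatched ones get NULL for orders columns.
Group by customers.id and compute COUNT(o.id). COUNT(col) of an all-NULL group is 0.
  4: ids {15, 18} → COUNT(o.id)=2
  7: ids {6, 17, 20} → COUNT(o.id)=3
  8: ids {5, 13, 14, 19, 29, 34, 37} → COUNT(o.id)=7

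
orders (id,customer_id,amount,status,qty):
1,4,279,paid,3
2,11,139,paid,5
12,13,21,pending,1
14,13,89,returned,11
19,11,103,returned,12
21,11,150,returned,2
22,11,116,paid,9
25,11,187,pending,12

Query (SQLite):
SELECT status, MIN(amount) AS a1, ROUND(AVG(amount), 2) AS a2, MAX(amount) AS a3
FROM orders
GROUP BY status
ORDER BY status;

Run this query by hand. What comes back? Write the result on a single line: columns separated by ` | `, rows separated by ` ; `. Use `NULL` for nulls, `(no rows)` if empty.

paid | 116 | 178 | 279 ; pending | 21 | 104 | 187 ; returned | 89 | 114 | 150

Group orders by status.
Per group compute: MIN(amount), ROUND(AVG(amount), 2), MAX(amount).
  paid: ids {1, 2, 22} → MIN(amount)=116, ROUND(AVG(amount), 2)=178, MAX(amount)=279
  pending: ids {12, 25} → MIN(amount)=21, ROUND(AVG(amount), 2)=104, MAX(amount)=187
  returned: ids {14, 19, 21} → MIN(amount)=89, ROUND(AVG(amount), 2)=114, MAX(amount)=150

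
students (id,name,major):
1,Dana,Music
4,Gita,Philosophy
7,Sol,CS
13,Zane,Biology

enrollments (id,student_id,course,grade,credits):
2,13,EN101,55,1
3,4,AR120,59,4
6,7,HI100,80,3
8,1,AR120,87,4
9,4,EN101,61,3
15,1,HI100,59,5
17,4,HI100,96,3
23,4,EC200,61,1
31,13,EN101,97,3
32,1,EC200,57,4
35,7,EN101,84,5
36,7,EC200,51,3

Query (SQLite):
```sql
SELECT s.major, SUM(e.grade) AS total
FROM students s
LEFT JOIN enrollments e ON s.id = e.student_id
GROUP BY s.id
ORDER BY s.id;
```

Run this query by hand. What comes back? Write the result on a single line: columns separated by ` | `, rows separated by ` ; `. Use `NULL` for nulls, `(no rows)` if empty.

Music | 203 ; Philosophy | 277 ; CS | 215 ; Biology | 152

LEFT JOIN keeps every students row; unmatched ones get NULL for enrollments columns.
Group by students.id and compute SUM(e.grade). SUM over an all-NULL group is NULL.
  1: ids {8, 15, 32} → SUM(e.grade)=203
  4: ids {3, 9, 17, 23} → SUM(e.grade)=277
  7: ids {6, 35, 36} → SUM(e.grade)=215
  13: ids {2, 31} → SUM(e.grade)=152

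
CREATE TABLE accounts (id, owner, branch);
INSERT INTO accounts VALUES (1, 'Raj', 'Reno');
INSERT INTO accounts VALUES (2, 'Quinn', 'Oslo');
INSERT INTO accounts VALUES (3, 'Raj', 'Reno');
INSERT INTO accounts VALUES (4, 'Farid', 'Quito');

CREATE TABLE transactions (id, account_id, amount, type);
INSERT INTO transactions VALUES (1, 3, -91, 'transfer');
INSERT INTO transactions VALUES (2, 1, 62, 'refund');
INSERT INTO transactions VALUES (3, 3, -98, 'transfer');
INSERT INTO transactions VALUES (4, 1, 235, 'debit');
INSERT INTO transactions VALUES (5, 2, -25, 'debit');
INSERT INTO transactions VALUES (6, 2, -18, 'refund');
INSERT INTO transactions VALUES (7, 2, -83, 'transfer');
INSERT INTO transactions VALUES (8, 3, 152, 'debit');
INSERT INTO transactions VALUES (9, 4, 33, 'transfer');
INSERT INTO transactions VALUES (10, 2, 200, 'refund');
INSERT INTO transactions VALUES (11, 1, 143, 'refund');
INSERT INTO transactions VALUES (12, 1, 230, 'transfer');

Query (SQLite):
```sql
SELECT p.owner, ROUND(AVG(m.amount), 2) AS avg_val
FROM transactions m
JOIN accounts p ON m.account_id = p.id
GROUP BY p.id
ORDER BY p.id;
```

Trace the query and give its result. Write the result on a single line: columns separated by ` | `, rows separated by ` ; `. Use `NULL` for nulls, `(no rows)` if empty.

Raj | 167.5 ; Quinn | 18.5 ; Raj | -12.33 ; Farid | 33

Join each transactions row to its accounts via account_id.
Group joined rows by accounts.id; compute ROUND(AVG(m.amount), 2) per group.
  1: ids {2, 4, 11, 12} → ROUND(AVG(m.amount), 2)=167.5
  2: ids {5, 6, 7, 10} → ROUND(AVG(m.amount), 2)=18.5
  3: ids {1, 3, 8} → ROUND(AVG(m.amount), 2)=-12.33
  4: ids {9} → ROUND(AVG(m.amount), 2)=33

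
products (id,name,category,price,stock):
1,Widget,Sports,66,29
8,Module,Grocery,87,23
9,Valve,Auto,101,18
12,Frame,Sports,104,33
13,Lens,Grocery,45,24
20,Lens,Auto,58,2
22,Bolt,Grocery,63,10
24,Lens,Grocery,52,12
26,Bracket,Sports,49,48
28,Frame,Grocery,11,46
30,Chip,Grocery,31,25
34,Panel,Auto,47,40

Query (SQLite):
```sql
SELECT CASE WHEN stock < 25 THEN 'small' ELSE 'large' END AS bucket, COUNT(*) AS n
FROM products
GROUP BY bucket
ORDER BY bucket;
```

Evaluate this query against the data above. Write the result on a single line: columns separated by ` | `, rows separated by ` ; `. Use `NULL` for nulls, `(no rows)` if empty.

Bucket rows by stock < 25 → 'small' else 'large'; count each bucket.

large | 6 ; small | 6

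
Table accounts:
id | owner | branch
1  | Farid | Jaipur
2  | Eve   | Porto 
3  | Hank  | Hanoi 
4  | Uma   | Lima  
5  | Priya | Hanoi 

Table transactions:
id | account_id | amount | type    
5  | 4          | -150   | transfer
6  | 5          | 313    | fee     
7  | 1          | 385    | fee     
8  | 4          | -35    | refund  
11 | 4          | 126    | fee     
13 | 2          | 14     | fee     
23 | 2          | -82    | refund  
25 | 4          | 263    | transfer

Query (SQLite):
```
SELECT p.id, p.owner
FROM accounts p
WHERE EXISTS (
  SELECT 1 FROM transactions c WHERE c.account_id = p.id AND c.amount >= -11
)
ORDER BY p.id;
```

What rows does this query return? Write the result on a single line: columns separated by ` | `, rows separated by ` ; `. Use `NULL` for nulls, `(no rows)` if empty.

For each accounts row, check whether any transactions with matching account_id has amount >= -11.
Keep rows where that is true.

1 | Farid ; 2 | Eve ; 4 | Uma ; 5 | Priya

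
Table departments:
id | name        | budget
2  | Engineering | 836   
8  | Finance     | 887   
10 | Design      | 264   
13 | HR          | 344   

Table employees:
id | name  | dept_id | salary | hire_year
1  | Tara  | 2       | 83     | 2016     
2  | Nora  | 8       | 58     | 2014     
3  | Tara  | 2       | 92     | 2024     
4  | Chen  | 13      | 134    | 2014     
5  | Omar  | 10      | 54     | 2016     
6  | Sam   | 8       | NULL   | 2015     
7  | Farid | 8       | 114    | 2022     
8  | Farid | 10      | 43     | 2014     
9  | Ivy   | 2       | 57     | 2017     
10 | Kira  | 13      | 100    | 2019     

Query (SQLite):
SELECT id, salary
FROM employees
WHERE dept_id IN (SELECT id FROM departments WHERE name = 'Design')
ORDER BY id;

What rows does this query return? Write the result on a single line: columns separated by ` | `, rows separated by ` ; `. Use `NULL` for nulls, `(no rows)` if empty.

5 | 54 ; 8 | 43

Inner query: departments.id where name = 'Design'.
Outer: keep employees rows whose dept_id is in that set.
Inner query → {10}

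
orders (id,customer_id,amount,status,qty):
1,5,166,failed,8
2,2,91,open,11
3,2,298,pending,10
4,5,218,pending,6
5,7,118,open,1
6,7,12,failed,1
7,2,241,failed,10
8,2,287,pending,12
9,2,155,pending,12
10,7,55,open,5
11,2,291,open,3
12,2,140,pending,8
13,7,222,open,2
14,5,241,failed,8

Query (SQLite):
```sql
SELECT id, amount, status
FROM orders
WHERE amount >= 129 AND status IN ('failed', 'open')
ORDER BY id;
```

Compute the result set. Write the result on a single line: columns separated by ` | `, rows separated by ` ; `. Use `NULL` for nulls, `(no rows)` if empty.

1 | 166 | failed ; 7 | 241 | failed ; 11 | 291 | open ; 13 | 222 | open ; 14 | 241 | failed

amount >= 129: ids {1, 3, 4, 7, 8, 9, 11, 12, 13, 14}
status IN ('failed', 'open'): ids {1, 2, 5, 6, 7, 10, 11, 13, 14}
Combine with AND.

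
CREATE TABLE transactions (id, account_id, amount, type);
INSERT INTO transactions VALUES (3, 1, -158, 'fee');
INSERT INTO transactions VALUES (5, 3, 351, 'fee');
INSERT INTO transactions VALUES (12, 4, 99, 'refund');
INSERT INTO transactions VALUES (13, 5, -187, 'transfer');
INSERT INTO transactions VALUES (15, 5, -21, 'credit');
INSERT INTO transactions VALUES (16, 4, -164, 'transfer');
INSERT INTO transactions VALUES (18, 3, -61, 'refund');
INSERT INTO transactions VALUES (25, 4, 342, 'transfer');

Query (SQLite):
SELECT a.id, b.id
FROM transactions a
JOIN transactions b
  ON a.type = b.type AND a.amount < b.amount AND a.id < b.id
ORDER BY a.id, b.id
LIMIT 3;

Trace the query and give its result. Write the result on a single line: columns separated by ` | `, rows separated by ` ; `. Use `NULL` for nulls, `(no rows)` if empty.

Pairs (a,b) with same type, a.amount < b.amount, a.id < b.id.
type groups: credit:{15} fee:{3,5} refund:{12,18} transfer:{13,16,25}
Ordered by (a.id, b.id); first 3.

3 | 5 ; 13 | 16 ; 13 | 25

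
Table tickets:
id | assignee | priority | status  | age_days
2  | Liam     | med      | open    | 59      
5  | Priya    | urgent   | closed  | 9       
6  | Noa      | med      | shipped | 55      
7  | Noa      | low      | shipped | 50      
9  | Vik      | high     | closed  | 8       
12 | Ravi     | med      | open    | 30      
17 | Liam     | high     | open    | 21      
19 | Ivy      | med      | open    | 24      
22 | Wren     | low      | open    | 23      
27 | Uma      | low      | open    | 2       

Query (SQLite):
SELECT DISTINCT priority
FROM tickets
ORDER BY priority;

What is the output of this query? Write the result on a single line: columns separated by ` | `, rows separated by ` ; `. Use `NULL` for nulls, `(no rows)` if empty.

high ; low ; med ; urgent

Collect distinct priority values from tickets.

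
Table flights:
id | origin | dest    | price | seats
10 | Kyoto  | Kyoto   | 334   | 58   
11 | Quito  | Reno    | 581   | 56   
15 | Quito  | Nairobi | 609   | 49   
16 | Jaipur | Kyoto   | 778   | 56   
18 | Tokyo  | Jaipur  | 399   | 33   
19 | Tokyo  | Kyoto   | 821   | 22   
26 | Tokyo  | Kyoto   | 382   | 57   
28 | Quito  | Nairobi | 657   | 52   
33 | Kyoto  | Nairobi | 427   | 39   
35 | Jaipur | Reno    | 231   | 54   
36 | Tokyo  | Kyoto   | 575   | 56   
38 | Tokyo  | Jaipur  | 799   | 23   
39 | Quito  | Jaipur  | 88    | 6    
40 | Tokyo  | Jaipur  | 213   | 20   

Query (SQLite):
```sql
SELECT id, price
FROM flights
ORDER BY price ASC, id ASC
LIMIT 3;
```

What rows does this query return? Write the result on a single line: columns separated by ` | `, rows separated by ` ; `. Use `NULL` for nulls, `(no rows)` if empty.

Sort by price asc, tiebreak id asc: (88, id=39), (213, id=40), (231, id=35), (334, id=10), (382, id=26), (399, id=18) …. Take first 3.

39 | 88 ; 40 | 213 ; 35 | 231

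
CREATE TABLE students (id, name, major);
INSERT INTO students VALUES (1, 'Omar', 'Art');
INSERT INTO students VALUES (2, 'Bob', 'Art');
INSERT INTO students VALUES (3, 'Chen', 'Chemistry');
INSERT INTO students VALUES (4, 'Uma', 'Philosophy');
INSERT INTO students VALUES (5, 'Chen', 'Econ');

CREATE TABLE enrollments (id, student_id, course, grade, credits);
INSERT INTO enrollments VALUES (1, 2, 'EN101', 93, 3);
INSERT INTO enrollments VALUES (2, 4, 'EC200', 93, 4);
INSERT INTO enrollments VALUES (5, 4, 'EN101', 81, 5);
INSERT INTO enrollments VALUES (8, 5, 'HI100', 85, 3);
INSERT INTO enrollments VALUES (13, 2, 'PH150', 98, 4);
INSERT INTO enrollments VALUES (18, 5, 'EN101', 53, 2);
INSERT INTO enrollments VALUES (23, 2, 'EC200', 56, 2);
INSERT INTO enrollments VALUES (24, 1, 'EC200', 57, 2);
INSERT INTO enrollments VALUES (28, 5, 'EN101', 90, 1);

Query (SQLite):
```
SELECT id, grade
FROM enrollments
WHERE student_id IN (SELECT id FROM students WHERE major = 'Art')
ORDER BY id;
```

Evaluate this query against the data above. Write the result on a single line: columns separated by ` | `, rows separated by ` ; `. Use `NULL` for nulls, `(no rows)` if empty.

Inner query: students.id where major = 'Art'.
Outer: keep enrollments rows whose student_id is in that set.
Inner query → {1, 2}

1 | 93 ; 13 | 98 ; 23 | 56 ; 24 | 57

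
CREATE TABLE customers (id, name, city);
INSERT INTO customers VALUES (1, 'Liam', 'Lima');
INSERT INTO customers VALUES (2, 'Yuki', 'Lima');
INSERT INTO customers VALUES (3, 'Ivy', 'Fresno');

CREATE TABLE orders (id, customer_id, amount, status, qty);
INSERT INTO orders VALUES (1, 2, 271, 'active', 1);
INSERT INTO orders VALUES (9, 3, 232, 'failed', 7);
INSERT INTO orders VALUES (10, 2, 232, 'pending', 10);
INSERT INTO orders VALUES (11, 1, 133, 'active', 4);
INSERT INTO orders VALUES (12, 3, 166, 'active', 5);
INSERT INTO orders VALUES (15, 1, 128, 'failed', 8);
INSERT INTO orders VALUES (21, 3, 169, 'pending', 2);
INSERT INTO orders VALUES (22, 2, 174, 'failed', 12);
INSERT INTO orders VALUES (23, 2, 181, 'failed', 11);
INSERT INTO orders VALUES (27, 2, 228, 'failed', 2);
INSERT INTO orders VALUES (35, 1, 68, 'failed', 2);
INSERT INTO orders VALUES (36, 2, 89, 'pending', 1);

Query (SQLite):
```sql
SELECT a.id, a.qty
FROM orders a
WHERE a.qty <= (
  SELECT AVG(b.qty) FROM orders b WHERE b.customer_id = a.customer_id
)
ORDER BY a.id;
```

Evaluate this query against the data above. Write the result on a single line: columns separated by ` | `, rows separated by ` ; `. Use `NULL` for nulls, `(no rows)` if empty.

For each orders row a, compute AVG(qty) over rows sharing a.customer_id.
Keep row a if a.qty <= that per-group AVG.
  customer_id=1: AVG(qty) = 4.666667
  customer_id=2: AVG(qty) = 6.166667
  customer_id=3: AVG(qty) = 4.666667

1 | 1 ; 11 | 4 ; 21 | 2 ; 27 | 2 ; 35 | 2 ; 36 | 1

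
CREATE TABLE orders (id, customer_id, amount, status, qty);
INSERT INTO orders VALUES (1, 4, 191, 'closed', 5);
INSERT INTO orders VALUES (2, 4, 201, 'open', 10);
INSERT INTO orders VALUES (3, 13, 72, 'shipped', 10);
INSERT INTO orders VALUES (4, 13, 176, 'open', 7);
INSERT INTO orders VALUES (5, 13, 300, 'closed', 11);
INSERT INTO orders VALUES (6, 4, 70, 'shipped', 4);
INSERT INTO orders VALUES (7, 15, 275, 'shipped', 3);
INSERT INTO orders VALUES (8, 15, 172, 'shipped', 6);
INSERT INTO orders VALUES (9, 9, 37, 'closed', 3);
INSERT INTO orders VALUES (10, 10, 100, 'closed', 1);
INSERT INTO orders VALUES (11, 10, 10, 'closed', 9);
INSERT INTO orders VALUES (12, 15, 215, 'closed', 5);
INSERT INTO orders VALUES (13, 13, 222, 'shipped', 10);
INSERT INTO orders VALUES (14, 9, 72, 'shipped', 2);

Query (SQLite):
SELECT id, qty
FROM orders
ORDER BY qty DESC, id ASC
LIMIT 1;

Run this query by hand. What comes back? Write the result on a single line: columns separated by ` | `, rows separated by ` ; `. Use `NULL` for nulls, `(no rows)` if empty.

5 | 11

Sort by qty desc, tiebreak id asc: (11, id=5), (10, id=2), (10, id=3), (10, id=13) …. Take first 1.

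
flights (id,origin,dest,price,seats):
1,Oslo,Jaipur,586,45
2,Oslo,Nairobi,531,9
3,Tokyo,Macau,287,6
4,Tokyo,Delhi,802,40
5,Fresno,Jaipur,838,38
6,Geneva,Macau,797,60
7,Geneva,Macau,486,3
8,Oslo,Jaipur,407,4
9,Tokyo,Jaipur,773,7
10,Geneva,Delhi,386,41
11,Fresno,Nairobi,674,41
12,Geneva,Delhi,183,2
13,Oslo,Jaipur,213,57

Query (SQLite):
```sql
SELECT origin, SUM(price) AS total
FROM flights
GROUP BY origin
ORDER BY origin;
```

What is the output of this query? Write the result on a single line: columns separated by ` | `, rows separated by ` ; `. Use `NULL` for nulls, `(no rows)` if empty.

Partition flights by origin; compute SUM(price) within each group.
  Fresno: ids {5, 11} → SUM(price)=1512
  Geneva: ids {6, 7, 10, 12} → SUM(price)=1852
  Oslo: ids {1, 2, 8, 13} → SUM(price)=1737
  Tokyo: ids {3, 4, 9} → SUM(price)=1862

Fresno | 1512 ; Geneva | 1852 ; Oslo | 1737 ; Tokyo | 1862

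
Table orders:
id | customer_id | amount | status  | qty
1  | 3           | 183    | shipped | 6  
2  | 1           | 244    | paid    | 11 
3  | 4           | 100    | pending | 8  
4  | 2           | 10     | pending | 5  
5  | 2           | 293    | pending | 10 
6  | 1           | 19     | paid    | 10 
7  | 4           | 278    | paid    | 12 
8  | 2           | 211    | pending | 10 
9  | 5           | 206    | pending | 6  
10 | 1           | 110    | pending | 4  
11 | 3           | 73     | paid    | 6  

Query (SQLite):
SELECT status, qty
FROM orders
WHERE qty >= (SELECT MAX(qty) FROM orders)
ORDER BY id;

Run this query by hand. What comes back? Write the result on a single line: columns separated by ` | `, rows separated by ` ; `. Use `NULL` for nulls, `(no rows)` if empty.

Scalar subquery: MAX(qty) over all orders rows = 12.
Keep rows where qty >= that value.

paid | 12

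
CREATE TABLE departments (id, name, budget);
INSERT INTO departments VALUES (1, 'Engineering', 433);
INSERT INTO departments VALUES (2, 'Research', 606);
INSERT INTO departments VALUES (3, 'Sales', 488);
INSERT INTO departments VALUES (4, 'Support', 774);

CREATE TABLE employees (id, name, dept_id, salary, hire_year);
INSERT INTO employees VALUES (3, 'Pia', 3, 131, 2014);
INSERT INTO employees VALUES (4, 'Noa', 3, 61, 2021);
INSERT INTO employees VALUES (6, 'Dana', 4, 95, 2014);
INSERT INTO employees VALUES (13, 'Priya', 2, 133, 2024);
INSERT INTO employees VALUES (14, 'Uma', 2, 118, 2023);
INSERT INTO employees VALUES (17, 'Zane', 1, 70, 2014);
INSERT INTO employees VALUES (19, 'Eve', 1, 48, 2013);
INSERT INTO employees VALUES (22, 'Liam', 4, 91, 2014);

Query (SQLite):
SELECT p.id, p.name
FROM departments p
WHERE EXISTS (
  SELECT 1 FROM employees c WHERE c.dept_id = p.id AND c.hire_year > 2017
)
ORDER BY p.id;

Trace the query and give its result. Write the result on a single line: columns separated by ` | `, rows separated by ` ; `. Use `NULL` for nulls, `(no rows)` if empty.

For each departments row, check whether any employees with matching dept_id has hire_year > 2017.
Keep rows where that is true.

2 | Research ; 3 | Sales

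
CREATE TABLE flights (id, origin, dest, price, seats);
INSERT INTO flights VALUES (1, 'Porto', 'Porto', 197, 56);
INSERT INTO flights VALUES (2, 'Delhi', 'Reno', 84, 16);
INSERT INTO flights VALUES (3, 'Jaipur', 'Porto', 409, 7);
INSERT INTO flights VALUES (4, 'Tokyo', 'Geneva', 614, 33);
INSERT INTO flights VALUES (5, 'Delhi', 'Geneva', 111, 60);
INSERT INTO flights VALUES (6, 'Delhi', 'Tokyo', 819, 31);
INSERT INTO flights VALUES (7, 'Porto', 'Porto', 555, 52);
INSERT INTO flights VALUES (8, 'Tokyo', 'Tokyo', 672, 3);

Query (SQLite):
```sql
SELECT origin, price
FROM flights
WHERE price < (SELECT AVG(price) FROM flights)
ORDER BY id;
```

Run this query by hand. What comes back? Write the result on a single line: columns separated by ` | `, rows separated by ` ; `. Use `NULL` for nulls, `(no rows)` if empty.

Scalar subquery: AVG(price) over all flights rows = 432.625.
Keep rows where price < that value.

Porto | 197 ; Delhi | 84 ; Jaipur | 409 ; Delhi | 111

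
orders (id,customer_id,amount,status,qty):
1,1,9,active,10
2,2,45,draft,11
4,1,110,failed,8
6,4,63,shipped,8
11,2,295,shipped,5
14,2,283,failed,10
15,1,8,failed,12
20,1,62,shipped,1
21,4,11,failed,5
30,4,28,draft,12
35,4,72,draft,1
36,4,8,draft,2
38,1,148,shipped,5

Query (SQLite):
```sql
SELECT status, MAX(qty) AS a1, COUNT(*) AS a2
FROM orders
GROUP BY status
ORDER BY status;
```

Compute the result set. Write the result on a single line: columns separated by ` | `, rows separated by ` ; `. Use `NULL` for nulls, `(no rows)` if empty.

Group orders by status.
Per group compute: MAX(qty), COUNT(*).
  active: ids {1} → MAX(qty)=10, COUNT(*)=1
  draft: ids {2, 30, 35, 36} → MAX(qty)=12, COUNT(*)=4
  failed: ids {4, 14, 15, 21} → MAX(qty)=12, COUNT(*)=4
  shipped: ids {6, 11, 20, 38} → MAX(qty)=8, COUNT(*)=4

active | 10 | 1 ; draft | 12 | 4 ; failed | 12 | 4 ; shipped | 8 | 4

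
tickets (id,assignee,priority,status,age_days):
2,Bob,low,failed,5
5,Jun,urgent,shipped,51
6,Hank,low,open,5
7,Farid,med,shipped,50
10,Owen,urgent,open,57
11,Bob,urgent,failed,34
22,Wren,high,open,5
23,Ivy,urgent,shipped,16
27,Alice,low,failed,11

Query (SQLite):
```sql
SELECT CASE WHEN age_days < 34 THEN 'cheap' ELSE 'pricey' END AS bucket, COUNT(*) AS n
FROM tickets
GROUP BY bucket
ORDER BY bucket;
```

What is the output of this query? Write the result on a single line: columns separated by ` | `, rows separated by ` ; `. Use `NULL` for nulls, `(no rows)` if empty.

cheap | 5 ; pricey | 4

Bucket rows by age_days < 34 → 'cheap' else 'pricey'; count each bucket.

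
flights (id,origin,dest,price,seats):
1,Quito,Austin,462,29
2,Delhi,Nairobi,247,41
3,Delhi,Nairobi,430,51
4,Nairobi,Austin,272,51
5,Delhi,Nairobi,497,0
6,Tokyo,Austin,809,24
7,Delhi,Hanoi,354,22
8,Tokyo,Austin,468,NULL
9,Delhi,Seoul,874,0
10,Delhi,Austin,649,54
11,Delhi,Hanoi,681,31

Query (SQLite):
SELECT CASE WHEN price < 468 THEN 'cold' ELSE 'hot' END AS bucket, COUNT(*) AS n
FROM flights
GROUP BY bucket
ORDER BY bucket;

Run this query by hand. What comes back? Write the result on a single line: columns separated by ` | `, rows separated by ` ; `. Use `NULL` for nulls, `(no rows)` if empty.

cold | 5 ; hot | 6

Bucket rows by price < 468 → 'cold' else 'hot'; count each bucket.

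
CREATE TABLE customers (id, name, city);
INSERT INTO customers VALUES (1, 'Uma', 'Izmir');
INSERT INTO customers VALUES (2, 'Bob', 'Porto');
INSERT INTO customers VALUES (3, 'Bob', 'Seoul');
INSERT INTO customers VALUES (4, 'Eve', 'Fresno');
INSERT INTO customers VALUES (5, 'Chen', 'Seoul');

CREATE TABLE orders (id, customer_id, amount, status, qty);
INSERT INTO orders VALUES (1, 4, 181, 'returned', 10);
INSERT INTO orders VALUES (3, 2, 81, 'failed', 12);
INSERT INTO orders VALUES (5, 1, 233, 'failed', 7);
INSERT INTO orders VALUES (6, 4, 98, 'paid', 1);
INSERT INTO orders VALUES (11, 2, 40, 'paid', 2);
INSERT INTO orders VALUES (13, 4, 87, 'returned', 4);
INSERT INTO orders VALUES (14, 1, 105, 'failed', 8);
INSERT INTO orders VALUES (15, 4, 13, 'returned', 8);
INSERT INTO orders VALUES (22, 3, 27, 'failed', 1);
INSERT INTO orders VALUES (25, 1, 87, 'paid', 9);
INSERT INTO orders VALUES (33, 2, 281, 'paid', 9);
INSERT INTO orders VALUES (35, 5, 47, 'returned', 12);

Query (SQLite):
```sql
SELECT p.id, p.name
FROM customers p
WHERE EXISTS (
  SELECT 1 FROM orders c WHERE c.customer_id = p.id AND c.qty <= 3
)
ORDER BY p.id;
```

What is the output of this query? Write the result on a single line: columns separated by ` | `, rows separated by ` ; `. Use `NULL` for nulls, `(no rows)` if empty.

2 | Bob ; 3 | Bob ; 4 | Eve

For each customers row, check whether any orders with matching customer_id has qty <= 3.
Keep rows where that is true.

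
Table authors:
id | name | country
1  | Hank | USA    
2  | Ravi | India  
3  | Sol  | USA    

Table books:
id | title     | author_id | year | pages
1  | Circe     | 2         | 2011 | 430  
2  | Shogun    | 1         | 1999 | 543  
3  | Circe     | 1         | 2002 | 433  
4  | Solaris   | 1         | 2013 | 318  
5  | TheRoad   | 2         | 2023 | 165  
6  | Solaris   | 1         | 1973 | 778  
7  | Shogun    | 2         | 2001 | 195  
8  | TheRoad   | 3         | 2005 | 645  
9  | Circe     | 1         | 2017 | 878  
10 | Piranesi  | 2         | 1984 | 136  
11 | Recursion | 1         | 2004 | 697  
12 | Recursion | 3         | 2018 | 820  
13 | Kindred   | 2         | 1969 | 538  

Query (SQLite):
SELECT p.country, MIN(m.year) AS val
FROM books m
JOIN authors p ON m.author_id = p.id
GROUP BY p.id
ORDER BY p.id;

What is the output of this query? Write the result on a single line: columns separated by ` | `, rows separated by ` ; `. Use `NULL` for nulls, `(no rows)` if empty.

USA | 1973 ; India | 1969 ; USA | 2005

Join each books row to its authors via author_id.
Group joined rows by authors.id; compute MIN(m.year) per group.
  1: ids {2, 3, 4, 6, 9, 11} → MIN(m.year)=1973
  2: ids {1, 5, 7, 10, 13} → MIN(m.year)=1969
  3: ids {8, 12} → MIN(m.year)=2005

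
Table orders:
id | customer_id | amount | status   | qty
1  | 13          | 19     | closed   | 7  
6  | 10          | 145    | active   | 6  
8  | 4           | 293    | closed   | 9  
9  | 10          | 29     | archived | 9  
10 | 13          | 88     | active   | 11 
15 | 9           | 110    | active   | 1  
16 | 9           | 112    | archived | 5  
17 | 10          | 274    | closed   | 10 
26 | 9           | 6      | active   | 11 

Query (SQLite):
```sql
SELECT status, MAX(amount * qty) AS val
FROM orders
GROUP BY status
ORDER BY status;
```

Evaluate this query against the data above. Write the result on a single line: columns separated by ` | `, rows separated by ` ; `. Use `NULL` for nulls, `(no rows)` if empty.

active | 968 ; archived | 560 ; closed | 2740

For each row compute amount * qty.
Group by status; take MAX of the expression per group.
  active: ids {6, 10, 15, 26} → MAX(amount * qty)=968
  archived: ids {9, 16} → MAX(amount * qty)=560
  closed: ids {1, 8, 17} → MAX(amount * qty)=2740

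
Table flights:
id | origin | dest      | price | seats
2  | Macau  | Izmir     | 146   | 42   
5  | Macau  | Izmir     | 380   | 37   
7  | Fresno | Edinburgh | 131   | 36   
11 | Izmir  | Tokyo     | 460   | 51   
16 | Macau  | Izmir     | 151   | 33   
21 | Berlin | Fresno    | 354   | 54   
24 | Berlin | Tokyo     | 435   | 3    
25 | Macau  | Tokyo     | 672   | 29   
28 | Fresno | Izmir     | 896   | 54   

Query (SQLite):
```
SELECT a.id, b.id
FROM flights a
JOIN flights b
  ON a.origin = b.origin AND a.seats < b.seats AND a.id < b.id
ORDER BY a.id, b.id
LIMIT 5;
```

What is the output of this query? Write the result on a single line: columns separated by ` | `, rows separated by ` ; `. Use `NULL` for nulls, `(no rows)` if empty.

Pairs (a,b) with same origin, a.seats < b.seats, a.id < b.id.
origin groups: Berlin:{21,24} Fresno:{7,28} Izmir:{11} Macau:{2,5,16,25}
Ordered by (a.id, b.id); first 5.

7 | 28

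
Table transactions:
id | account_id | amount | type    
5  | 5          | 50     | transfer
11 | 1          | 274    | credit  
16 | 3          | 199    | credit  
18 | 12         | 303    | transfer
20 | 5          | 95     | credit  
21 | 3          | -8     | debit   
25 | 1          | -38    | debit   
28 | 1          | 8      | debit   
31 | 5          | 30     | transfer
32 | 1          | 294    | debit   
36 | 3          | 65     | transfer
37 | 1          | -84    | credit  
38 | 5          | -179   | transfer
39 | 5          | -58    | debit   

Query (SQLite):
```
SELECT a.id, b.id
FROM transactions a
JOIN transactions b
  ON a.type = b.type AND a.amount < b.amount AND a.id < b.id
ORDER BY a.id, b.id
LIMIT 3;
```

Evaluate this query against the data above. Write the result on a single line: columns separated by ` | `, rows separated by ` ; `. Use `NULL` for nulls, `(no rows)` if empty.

5 | 18 ; 5 | 36 ; 21 | 28

Pairs (a,b) with same type, a.amount < b.amount, a.id < b.id.
type groups: credit:{11,16,20,37} debit:{21,25,28,32,39} transfer:{5,18,31,36,38}
Ordered by (a.id, b.id); first 3.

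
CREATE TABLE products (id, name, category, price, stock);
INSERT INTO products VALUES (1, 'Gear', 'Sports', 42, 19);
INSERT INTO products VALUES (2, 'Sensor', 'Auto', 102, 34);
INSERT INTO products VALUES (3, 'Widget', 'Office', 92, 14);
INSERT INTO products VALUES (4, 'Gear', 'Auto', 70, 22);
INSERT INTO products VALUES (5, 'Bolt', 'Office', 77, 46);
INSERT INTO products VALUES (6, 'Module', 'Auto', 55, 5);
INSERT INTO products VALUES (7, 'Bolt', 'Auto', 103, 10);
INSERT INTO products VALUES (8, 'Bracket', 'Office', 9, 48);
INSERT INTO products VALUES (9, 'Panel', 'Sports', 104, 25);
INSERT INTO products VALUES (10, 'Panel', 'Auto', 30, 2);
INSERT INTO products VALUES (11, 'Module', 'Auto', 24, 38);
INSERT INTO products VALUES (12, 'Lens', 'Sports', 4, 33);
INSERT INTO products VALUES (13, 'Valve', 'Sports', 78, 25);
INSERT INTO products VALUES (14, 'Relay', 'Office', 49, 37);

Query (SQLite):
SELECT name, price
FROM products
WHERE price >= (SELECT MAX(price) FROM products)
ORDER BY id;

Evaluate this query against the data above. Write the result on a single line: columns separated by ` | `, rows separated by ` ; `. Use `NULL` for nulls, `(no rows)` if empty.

Panel | 104

Scalar subquery: MAX(price) over all products rows = 104.
Keep rows where price >= that value.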